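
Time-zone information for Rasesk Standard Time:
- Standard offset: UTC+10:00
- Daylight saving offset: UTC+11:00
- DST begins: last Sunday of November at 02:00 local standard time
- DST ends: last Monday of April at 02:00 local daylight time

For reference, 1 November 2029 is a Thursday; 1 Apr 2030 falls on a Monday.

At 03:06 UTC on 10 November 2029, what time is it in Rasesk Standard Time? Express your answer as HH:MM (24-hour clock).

1 November 2029 is a Thursday, so Sundays fall on 4, 11, 18, 25; the last is November 25.
1 April 2030 is a Monday, so Mondays fall on 1, 8, 15, 22, 29; the last is April 29.
At the standard offset (UTC+10:00), 03:06 UTC + 10h = 13:06 Rasesk Standard Time standard time.
The standard-time date in Rasesk Standard Time, 10 November 2029, is outside the daylight-saving period (25 November 2029 – 29 April 2030), so Rasesk Standard Time is on standard time, UTC+10:00.
03:06 UTC + 10h = 13:06 local.

13:06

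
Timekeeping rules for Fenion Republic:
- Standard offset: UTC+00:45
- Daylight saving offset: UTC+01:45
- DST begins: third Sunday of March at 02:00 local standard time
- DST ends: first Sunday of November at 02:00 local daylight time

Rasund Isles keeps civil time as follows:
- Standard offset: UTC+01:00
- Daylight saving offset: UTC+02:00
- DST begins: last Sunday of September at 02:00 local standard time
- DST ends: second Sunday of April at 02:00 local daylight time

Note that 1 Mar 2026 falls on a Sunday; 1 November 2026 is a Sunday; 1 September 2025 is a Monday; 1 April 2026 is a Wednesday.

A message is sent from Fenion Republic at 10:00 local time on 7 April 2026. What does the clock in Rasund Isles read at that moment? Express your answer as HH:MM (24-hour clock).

1 March 2026 is a Sunday, so the first Sunday is March 1 and the third is March 15.
1 November 2026 is a Sunday, so the first Sunday is November 1.
7 April 2026 lies within the daylight-saving period (15 March – 1 November), so Fenion Republic is on daylight time, UTC+01:45.
10:00 Fenion Republic − 1h45m = 08:15 UTC.
1 September 2025 is a Monday, so Sundays fall on 7, 14, 21, 28; the last is September 28.
1 April 2026 is a Wednesday, so the first Sunday is April 5 and the second is April 12.
At the standard offset (UTC+01:00), 08:15 UTC + 1h = 09:15 Rasund Isles standard time.
Daylight saving runs 28 September 2025 – 12 April 2026; the standard-time date in Rasund Isles, 7 April 2026, is inside that window, so Rasund Isles is at UTC+02:00.
08:15 UTC + 2h = 10:15 Rasund Isles.

10:15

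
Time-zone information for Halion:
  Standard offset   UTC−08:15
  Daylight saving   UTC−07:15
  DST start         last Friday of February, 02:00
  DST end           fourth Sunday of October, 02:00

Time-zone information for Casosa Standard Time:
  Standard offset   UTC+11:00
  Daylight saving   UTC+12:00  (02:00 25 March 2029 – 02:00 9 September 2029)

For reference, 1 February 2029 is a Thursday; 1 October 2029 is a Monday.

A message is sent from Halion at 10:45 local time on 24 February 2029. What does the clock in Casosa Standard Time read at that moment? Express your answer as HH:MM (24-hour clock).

05:00

1 February 2029 is a Thursday, so Fridays fall on 2, 9, 16, 23; the last is February 23.
1 October 2029 is a Monday, so the first Sunday is October 7 and the fourth is October 28.
24 February 2029 falls between 23 February and 28 October, so daylight saving is in effect and Halion is at UTC−07:15.
10:45 Halion + 7h15m = 18:00 UTC.
At the standard offset (UTC+11:00), 18:00 UTC + 11h = 05:00 Casosa Standard Time standard time (rolling into the next day, 25 February 2029).
The standard-time date in Casosa Standard Time, 25 February 2029, is outside the daylight-saving period (25 March – 9 September), so Casosa Standard Time is on standard time, UTC+11:00.
18:00 UTC + 11h = 05:00 Casosa Standard Time (rolling into the next day, 25 February 2029).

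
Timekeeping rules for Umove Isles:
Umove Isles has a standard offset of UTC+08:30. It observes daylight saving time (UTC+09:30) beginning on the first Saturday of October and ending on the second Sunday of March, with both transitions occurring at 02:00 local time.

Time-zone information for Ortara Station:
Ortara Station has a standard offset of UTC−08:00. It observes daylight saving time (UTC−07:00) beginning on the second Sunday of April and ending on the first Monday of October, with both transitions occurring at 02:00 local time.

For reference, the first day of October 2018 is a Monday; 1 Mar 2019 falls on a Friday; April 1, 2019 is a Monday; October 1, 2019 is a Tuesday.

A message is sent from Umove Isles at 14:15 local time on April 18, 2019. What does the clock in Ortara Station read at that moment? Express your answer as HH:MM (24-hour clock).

22:45

1 October 2018 is a Monday, so the first Saturday is October 6.
1 March 2019 is a Friday, so the first Sunday is March 3 and the second is March 10.
April 18, 2019 is outside the daylight-saving period (6 October 2018 – 10 March 2019), so Umove Isles is on standard time, UTC+08:30.
14:15 Umove Isles − 8h30m = 05:45 UTC.
1 April 2019 is a Monday, so the first Sunday is April 7 and the second is April 14.
1 October 2019 is a Tuesday, so the first Monday is October 7.
At the standard offset (UTC−08:00), 05:45 UTC − 8h = 21:45 Ortara Station standard time (rolling into the previous day, 17 April 2019).
The standard-time date in Ortara Station, April 17, 2019, lies within the daylight-saving period (14 April – 7 October), so Ortara Station is on daylight time, UTC−07:00.
05:45 UTC − 7h = 22:45 Ortara Station (rolling into the previous day, 17 April 2019).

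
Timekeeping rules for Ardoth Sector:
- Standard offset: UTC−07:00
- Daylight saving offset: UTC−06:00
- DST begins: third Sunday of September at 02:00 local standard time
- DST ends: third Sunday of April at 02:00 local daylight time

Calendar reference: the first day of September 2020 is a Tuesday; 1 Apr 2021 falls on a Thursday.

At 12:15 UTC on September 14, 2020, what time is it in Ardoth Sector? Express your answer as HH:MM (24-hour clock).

1 September 2020 is a Tuesday, so the first Sunday is September 6 and the third is September 20.
1 April 2021 is a Thursday, so the first Sunday is April 4 and the third is April 18.
At the standard offset (UTC−07:00), 12:15 UTC − 7h = 05:15 Ardoth Sector standard time.
Daylight saving runs 20 September 2020 – 18 April 2021; the standard-time date in Ardoth Sector, September 14, 2020, is outside that window, so Ardoth Sector is on standard time at UTC−07:00.
12:15 UTC − 7h = 05:15 local.

05:15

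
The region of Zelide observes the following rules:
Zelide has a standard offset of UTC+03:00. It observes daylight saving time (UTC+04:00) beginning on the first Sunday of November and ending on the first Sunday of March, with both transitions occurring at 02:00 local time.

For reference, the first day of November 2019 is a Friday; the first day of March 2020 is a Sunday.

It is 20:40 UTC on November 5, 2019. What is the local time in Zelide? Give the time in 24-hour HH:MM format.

1 November 2019 is a Friday, so the first Sunday is November 3.
1 March 2020 is a Sunday, so the first Sunday is March 1.
At the standard offset (UTC+03:00), 20:40 UTC + 3h = 23:40 Zelide standard time.
Daylight saving runs 3 November 2019 – 1 March 2020; the standard-time date in Zelide, November 5, 2019, is inside that window, so Zelide is at UTC+04:00.
20:40 UTC + 4h = 00:40 local (rolling into the next day, 6 November 2019).

00:40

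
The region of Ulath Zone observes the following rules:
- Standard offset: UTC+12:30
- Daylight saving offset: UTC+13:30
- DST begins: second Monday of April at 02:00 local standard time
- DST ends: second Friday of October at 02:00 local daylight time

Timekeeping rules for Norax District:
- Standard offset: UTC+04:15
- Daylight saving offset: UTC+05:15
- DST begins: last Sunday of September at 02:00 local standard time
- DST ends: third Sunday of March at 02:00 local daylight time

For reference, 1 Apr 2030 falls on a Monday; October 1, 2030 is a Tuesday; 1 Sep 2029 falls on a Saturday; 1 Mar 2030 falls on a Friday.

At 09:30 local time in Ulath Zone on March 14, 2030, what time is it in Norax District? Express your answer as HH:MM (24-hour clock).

1 April 2030 is a Monday, so the first Monday is April 1 and the second is April 8.
1 October 2030 is a Tuesday, so the first Friday is October 4 and the second is October 11.
March 14, 2030 is outside the daylight-saving period (8 April – 11 October), so Ulath Zone is on standard time, UTC+12:30.
09:30 Ulath Zone − 12h30m = 21:00 UTC (rolling into the previous day, 13 March 2030).
1 September 2029 is a Saturday, so Sundays fall on 2, 9, 16, 23, 30; the last is September 30.
1 March 2030 is a Friday, so the first Sunday is March 3 and the third is March 17.
At the standard offset (UTC+04:15), 21:00 UTC + 4h15m = 01:15 Norax District standard time (rolling into the next day, 14 March 2030).
The standard-time date in Norax District, March 14, 2030, lies within the daylight-saving period (30 September 2029 – 17 March 2030), so Norax District is on daylight time, UTC+05:15.
21:00 UTC + 5h15m = 02:15 Norax District (rolling into the next day, 14 March 2030).

02:15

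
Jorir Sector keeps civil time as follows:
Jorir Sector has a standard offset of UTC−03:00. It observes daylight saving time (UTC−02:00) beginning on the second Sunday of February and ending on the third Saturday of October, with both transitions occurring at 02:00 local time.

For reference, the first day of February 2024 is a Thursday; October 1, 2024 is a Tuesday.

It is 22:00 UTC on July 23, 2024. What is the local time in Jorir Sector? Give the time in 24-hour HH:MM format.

1 February 2024 is a Thursday, so the first Sunday is February 4 and the second is February 11.
1 October 2024 is a Tuesday, so the first Saturday is October 5 and the third is October 19.
At the standard offset (UTC−03:00), 22:00 UTC − 3h = 19:00 Jorir Sector standard time.
The standard-time date in Jorir Sector, July 23, 2024, falls between 11 February and 19 October, so daylight saving is in effect and Jorir Sector is at UTC−02:00.
22:00 UTC − 2h = 20:00 local.

20:00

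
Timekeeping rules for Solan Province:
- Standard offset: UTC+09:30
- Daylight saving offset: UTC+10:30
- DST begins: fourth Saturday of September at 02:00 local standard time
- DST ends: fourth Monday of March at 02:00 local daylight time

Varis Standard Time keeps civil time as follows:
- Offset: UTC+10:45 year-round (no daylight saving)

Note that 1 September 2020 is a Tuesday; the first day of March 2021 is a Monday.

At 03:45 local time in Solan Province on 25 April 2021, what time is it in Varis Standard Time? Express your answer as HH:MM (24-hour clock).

05:00

1 September 2020 is a Tuesday, so the first Saturday is September 5 and the fourth is September 26.
1 March 2021 is a Monday, so the first Monday is March 1 and the fourth is March 22.
25 April 2021 does not fall between 26 September 2020 and 22 March 2021, so daylight saving is not in effect and Solan Province is at UTC+09:30.
03:45 Solan Province − 9h30m = 18:15 UTC (rolling into the previous day, 24 April 2021).
Varis Standard Time stays on UTC+10:45 all year.
18:15 UTC + 10h45m = 05:00 Varis Standard Time (rolling into the next day, 25 April 2021).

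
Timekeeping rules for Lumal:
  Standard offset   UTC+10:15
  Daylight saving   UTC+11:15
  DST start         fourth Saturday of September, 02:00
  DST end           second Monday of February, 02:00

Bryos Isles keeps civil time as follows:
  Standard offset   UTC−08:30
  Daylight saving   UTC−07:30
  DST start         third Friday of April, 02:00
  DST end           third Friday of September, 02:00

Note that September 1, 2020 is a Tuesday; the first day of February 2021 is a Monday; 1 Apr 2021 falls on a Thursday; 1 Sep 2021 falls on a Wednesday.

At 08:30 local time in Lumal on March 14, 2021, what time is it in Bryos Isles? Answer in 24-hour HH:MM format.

13:45

1 September 2020 is a Tuesday, so the first Saturday is September 5 and the fourth is September 26.
1 February 2021 is a Monday, so the first Monday is February 1 and the second is February 8.
March 14, 2021 is outside the daylight-saving period (26 September 2020 – 8 February 2021), so Lumal is on standard time, UTC+10:15.
08:30 Lumal − 10h15m = 22:15 UTC (rolling into the previous day, 13 March 2021).
1 April 2021 is a Thursday, so the first Friday is April 2 and the third is April 16.
1 September 2021 is a Wednesday, so the first Friday is September 3 and the third is September 17.
At the standard offset (UTC−08:30), 22:15 UTC − 8h30m = 13:45 Bryos Isles standard time.
The standard-time date in Bryos Isles, March 13, 2021, is outside the daylight-saving period (16 April – 17 September), so Bryos Isles is on standard time, UTC−08:30.
22:15 UTC − 8h30m = 13:45 Bryos Isles.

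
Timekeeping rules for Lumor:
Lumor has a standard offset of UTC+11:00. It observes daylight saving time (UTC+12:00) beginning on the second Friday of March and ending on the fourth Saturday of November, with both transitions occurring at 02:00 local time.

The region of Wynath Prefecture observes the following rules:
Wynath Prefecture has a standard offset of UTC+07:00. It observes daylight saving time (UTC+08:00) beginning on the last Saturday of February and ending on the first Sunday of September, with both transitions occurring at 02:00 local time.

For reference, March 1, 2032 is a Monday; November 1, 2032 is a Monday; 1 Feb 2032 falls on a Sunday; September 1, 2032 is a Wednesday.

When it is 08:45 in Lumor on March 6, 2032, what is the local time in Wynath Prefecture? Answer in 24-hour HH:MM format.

05:45

1 March 2032 is a Monday, so the first Friday is March 5 and the second is March 12.
1 November 2032 is a Monday, so the first Saturday is November 6 and the fourth is November 27.
Daylight saving runs 12 March – 27 November; March 6, 2032 is outside that window, so Lumor is on standard time at UTC+11:00.
08:45 Lumor − 11h = 21:45 UTC (rolling into the previous day, 5 March 2032).
1 February 2032 is a Sunday, so Saturdays fall on 7, 14, 21, 28; the last is February 28.
1 September 2032 is a Wednesday, so the first Sunday is September 5.
At the standard offset (UTC+07:00), 21:45 UTC + 7h = 04:45 Wynath Prefecture standard time (rolling into the next day, 6 March 2032).
Daylight saving runs 28 February – 5 September; the standard-time date in Wynath Prefecture, March 6, 2032, is inside that window, so Wynath Prefecture is at UTC+08:00.
21:45 UTC + 8h = 05:45 Wynath Prefecture (rolling into the next day, 6 March 2032).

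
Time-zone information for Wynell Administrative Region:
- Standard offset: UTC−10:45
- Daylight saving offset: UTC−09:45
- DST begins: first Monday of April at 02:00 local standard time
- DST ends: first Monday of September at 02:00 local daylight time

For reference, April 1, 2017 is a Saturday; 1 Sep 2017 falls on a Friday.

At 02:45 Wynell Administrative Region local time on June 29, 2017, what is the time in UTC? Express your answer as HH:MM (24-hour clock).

12:30

1 April 2017 is a Saturday, so the first Monday is April 3.
1 September 2017 is a Friday, so the first Monday is September 4.
June 29, 2017 lies within the daylight-saving period (3 April – 4 September), so Wynell Administrative Region is on daylight time, UTC−09:45.
02:45 local + 9h45m = 12:30 UTC.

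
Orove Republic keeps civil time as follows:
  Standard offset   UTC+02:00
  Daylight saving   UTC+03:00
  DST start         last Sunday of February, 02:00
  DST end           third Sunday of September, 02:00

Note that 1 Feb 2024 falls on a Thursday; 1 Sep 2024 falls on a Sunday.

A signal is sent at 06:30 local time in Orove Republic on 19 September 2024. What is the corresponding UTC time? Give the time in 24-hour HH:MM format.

1 February 2024 is a Thursday, so Sundays fall on 4, 11, 18, 25; the last is February 25.
1 September 2024 is a Sunday, so the first Sunday is September 1 and the third is September 15.
19 September 2024 does not fall between 25 February and 15 September, so daylight saving is not in effect and Orove Republic is at UTC+02:00.
06:30 local − 2h = 04:30 UTC.

04:30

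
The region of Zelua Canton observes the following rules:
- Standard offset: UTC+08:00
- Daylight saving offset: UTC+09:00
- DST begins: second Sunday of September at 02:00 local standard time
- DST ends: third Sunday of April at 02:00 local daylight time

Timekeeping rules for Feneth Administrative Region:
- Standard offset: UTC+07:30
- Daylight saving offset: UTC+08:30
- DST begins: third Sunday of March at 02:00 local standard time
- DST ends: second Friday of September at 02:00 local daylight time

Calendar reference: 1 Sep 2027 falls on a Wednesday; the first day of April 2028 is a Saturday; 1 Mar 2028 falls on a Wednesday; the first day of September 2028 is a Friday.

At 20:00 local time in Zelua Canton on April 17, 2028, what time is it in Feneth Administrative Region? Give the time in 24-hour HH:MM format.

20:30

1 September 2027 is a Wednesday, so the first Sunday is September 5 and the second is September 12.
1 April 2028 is a Saturday, so the first Sunday is April 2 and the third is April 16.
Daylight saving runs 12 September 2027 – 16 April 2028; April 17, 2028 is outside that window, so Zelua Canton is on standard time at UTC+08:00.
20:00 Zelua Canton − 8h = 12:00 UTC.
1 March 2028 is a Wednesday, so the first Sunday is March 5 and the third is March 19.
1 September 2028 is a Friday, so the first Friday is September 1 and the second is September 8.
At the standard offset (UTC+07:30), 12:00 UTC + 7h30m = 19:30 Feneth Administrative Region standard time.
The standard-time date in Feneth Administrative Region, April 17, 2028, falls between 19 March and 8 September, so daylight saving is in effect and Feneth Administrative Region is at UTC+08:30.
12:00 UTC + 8h30m = 20:30 Feneth Administrative Region.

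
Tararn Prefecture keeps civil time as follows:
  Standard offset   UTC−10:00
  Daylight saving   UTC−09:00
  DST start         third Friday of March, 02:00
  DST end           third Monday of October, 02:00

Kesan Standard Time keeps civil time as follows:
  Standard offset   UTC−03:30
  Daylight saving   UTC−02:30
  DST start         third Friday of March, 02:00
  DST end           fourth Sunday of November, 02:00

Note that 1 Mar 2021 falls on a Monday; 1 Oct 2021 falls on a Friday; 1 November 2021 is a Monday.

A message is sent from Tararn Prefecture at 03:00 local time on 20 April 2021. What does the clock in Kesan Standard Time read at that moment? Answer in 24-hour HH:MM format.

09:30

1 March 2021 is a Monday, so the first Friday is March 5 and the third is March 19.
1 October 2021 is a Friday, so the first Monday is October 4 and the third is October 18.
20 April 2021 falls between 19 March and 18 October, so daylight saving is in effect and Tararn Prefecture is at UTC−09:00.
03:00 Tararn Prefecture + 9h = 12:00 UTC.
1 March 2021 is a Monday, so the first Friday is March 5 and the third is March 19.
1 November 2021 is a Monday, so the first Sunday is November 7 and the fourth is November 28.
At the standard offset (UTC−03:30), 12:00 UTC − 3h30m = 08:30 Kesan Standard Time standard time.
The standard-time date in Kesan Standard Time, 20 April 2021, lies within the daylight-saving period (19 March – 28 November), so Kesan Standard Time is on daylight time, UTC−02:30.
12:00 UTC − 2h30m = 09:30 Kesan Standard Time.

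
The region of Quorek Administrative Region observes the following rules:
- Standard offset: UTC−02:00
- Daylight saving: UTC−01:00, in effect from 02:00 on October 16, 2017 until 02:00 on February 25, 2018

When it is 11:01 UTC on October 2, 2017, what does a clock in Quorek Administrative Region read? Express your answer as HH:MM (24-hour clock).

09:01

At the standard offset (UTC−02:00), 11:01 UTC − 2h = 09:01 Quorek Administrative Region standard time.
Daylight saving runs 16 October 2017 – 25 February 2018; the standard-time date in Quorek Administrative Region, October 2, 2017, is outside that window, so Quorek Administrative Region is on standard time at UTC−02:00.
11:01 UTC − 2h = 09:01 local.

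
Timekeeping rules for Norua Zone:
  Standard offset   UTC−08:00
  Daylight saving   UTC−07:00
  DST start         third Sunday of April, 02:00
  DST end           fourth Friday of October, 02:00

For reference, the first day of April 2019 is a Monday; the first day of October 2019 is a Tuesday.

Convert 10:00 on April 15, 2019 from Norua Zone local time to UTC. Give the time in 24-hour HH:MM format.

18:00

1 April 2019 is a Monday, so the first Sunday is April 7 and the third is April 21.
1 October 2019 is a Tuesday, so the first Friday is October 4 and the fourth is October 25.
Daylight saving runs 21 April – 25 October; April 15, 2019 is outside that window, so Norua Zone is on standard time at UTC−08:00.
10:00 local + 8h = 18:00 UTC.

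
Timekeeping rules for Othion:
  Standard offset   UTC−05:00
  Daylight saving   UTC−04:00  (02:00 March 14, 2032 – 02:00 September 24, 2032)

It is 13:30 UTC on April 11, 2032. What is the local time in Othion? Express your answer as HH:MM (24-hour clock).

At the standard offset (UTC−05:00), 13:30 UTC − 5h = 08:30 Othion standard time.
The standard-time date in Othion, April 11, 2032, falls between 14 March and 24 September, so daylight saving is in effect and Othion is at UTC−04:00.
13:30 UTC − 4h = 09:30 local.

09:30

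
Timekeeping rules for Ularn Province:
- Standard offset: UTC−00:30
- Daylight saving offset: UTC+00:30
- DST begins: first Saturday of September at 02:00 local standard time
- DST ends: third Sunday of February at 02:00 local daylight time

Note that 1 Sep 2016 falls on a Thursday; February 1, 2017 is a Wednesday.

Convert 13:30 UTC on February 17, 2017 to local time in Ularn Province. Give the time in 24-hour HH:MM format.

1 September 2016 is a Thursday, so the first Saturday is September 3.
1 February 2017 is a Wednesday, so the first Sunday is February 5 and the third is February 19.
At the standard offset (UTC−00:30), 13:30 UTC − 0h30m = 13:00 Ularn Province standard time.
Daylight saving runs 3 September 2016 – 19 February 2017; the standard-time date in Ularn Province, February 17, 2017, is inside that window, so Ularn Province is at UTC+00:30.
13:30 UTC + 0h30m = 14:00 local.

14:00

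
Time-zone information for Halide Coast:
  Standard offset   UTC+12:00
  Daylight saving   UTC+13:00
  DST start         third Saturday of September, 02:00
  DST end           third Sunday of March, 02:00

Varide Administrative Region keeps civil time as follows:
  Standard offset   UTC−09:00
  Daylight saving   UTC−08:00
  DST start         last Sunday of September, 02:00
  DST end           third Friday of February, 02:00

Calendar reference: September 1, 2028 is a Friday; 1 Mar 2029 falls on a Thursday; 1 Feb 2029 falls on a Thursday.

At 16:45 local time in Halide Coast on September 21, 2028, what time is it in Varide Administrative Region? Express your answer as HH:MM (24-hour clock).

18:45

1 September 2028 is a Friday, so the first Saturday is September 2 and the third is September 16.
1 March 2029 is a Thursday, so the first Sunday is March 4 and the third is March 18.
Daylight saving runs 16 September 2028 – 18 March 2029; September 21, 2028 is inside that window, so Halide Coast is at UTC+13:00.
16:45 Halide Coast − 13h = 03:45 UTC.
1 September 2028 is a Friday, so Sundays fall on 3, 10, 17, 24; the last is September 24.
1 February 2029 is a Thursday, so the first Friday is February 2 and the third is February 16.
At the standard offset (UTC−09:00), 03:45 UTC − 9h = 18:45 Varide Administrative Region standard time (rolling into the previous day, 20 September 2028).
Daylight saving runs 24 September 2028 – 16 February 2029; the standard-time date in Varide Administrative Region, September 20, 2028, is outside that window, so Varide Administrative Region is on standard time at UTC−09:00.
03:45 UTC − 9h = 18:45 Varide Administrative Region (rolling into the previous day, 20 September 2028).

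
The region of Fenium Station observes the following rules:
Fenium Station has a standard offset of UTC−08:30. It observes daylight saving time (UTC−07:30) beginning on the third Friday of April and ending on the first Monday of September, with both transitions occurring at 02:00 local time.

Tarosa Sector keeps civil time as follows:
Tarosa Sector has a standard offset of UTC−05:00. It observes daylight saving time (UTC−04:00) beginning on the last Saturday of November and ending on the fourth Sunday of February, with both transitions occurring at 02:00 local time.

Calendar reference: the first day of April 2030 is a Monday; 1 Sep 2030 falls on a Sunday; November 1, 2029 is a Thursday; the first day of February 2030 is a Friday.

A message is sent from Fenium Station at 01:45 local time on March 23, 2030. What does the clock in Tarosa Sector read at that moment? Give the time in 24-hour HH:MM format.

05:15

1 April 2030 is a Monday, so the first Friday is April 5 and the third is April 19.
1 September 2030 is a Sunday, so the first Monday is September 2.
March 23, 2030 does not fall between 19 April and 2 September, so daylight saving is not in effect and Fenium Station is at UTC−08:30.
01:45 Fenium Station + 8h30m = 10:15 UTC.
1 November 2029 is a Thursday, so Saturdays fall on 3, 10, 17, 24; the last is November 24.
1 February 2030 is a Friday, so the first Sunday is February 3 and the fourth is February 24.
At the standard offset (UTC−05:00), 10:15 UTC − 5h = 05:15 Tarosa Sector standard time.
The standard-time date in Tarosa Sector, March 23, 2030, does not fall between 24 November 2029 and 24 February 2030, so daylight saving is not in effect and Tarosa Sector is at UTC−05:00.
10:15 UTC − 5h = 05:15 Tarosa Sector.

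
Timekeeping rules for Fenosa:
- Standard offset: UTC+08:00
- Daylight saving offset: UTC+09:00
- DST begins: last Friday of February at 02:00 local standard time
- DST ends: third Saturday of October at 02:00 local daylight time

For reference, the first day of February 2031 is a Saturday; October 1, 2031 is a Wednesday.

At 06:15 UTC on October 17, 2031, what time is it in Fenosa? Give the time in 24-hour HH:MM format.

15:15

1 February 2031 is a Saturday, so Fridays fall on 7, 14, 21, 28; the last is February 28.
1 October 2031 is a Wednesday, so the first Saturday is October 4 and the third is October 18.
At the standard offset (UTC+08:00), 06:15 UTC + 8h = 14:15 Fenosa standard time.
Daylight saving runs 28 February – 18 October; the standard-time date in Fenosa, October 17, 2031, is inside that window, so Fenosa is at UTC+09:00.
06:15 UTC + 9h = 15:15 local.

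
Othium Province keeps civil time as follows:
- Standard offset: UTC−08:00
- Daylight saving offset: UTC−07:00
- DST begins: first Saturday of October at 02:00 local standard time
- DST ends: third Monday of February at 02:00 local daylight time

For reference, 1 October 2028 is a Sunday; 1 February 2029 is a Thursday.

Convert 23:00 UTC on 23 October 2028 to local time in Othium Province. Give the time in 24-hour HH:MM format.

16:00

1 October 2028 is a Sunday, so the first Saturday is October 7.
1 February 2029 is a Thursday, so the first Monday is February 5 and the third is February 19.
At the standard offset (UTC−08:00), 23:00 UTC − 8h = 15:00 Othium Province standard time.
The standard-time date in Othium Province, 23 October 2028, falls between 7 October 2028 and 19 February 2029, so daylight saving is in effect and Othium Province is at UTC−07:00.
23:00 UTC − 7h = 16:00 local.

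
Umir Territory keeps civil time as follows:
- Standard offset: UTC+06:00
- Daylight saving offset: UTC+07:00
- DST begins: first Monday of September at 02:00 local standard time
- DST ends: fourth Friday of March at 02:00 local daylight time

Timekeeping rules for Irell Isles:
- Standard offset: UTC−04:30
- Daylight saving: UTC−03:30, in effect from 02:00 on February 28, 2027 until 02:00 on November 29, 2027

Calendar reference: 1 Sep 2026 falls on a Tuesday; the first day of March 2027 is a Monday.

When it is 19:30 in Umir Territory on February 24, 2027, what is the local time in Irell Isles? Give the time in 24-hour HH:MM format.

08:00

1 September 2026 is a Tuesday, so the first Monday is September 7.
1 March 2027 is a Monday, so the first Friday is March 5 and the fourth is March 26.
February 24, 2027 falls between 7 September 2026 and 26 March 2027, so daylight saving is in effect and Umir Territory is at UTC+07:00.
19:30 Umir Territory − 7h = 12:30 UTC.
At the standard offset (UTC−04:30), 12:30 UTC − 4h30m = 08:00 Irell Isles standard time.
The standard-time date in Irell Isles, February 24, 2027, does not fall between 28 February and 29 November, so daylight saving is not in effect and Irell Isles is at UTC−04:30.
12:30 UTC − 4h30m = 08:00 Irell Isles.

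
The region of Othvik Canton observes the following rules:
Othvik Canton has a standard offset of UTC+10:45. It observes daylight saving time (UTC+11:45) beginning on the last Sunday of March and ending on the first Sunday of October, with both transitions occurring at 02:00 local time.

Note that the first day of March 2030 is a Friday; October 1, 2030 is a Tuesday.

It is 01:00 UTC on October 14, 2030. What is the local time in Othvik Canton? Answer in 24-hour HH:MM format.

1 March 2030 is a Friday, so Sundays fall on 3, 10, 17, 24, 31; the last is March 31.
1 October 2030 is a Tuesday, so the first Sunday is October 6.
At the standard offset (UTC+10:45), 01:00 UTC + 10h45m = 11:45 Othvik Canton standard time.
The standard-time date in Othvik Canton, October 14, 2030, is outside the daylight-saving period (31 March – 6 October), so Othvik Canton is on standard time, UTC+10:45.
01:00 UTC + 10h45m = 11:45 local.

11:45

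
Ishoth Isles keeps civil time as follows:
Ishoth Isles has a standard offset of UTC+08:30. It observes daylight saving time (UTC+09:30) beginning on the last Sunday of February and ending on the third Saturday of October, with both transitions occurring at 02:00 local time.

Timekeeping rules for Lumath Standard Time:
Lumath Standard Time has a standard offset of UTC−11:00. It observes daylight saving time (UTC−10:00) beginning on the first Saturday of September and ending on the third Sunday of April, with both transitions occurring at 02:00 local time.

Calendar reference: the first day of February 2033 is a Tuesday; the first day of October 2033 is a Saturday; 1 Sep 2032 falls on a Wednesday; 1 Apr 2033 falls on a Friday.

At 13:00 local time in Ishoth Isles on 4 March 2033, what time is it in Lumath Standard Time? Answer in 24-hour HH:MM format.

17:30

1 February 2033 is a Tuesday, so Sundays fall on 6, 13, 20, 27; the last is February 27.
1 October 2033 is a Saturday, so the first Saturday is October 1 and the third is October 15.
Daylight saving runs 27 February – 15 October; 4 March 2033 is inside that window, so Ishoth Isles is at UTC+09:30.
13:00 Ishoth Isles − 9h30m = 03:30 UTC.
1 September 2032 is a Wednesday, so the first Saturday is September 4.
1 April 2033 is a Friday, so the first Sunday is April 3 and the third is April 17.
At the standard offset (UTC−11:00), 03:30 UTC − 11h = 16:30 Lumath Standard Time standard time (rolling into the previous day, 3 March 2033).
The standard-time date in Lumath Standard Time, 3 March 2033, lies within the daylight-saving period (4 September 2032 – 17 April 2033), so Lumath Standard Time is on daylight time, UTC−10:00.
03:30 UTC − 10h = 17:30 Lumath Standard Time (rolling into the previous day, 3 March 2033).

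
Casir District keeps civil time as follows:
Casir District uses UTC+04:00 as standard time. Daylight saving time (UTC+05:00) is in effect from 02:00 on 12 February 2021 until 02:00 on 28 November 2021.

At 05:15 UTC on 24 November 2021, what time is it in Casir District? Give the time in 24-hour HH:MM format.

At the standard offset (UTC+04:00), 05:15 UTC + 4h = 09:15 Casir District standard time.
The standard-time date in Casir District, 24 November 2021, falls between 12 February and 28 November, so daylight saving is in effect and Casir District is at UTC+05:00.
05:15 UTC + 5h = 10:15 local.

10:15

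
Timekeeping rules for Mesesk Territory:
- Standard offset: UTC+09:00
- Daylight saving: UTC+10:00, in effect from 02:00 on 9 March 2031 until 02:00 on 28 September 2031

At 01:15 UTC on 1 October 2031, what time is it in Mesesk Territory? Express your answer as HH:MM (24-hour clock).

At the standard offset (UTC+09:00), 01:15 UTC + 9h = 10:15 Mesesk Territory standard time.
Daylight saving runs 9 March – 28 September; the standard-time date in Mesesk Territory, 1 October 2031, is outside that window, so Mesesk Territory is on standard time at UTC+09:00.
01:15 UTC + 9h = 10:15 local.

10:15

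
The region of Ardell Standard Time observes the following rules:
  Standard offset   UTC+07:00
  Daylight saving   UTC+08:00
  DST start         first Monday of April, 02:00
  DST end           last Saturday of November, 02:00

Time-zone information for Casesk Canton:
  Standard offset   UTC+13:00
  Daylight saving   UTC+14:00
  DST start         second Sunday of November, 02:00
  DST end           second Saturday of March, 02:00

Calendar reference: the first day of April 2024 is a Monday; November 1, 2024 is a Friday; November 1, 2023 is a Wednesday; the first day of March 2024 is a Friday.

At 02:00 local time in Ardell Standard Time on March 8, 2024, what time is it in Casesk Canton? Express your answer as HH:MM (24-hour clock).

09:00

1 April 2024 is a Monday, so the first Monday is April 1.
1 November 2024 is a Friday, so Saturdays fall on 2, 9, 16, 23, 30; the last is November 30.
March 8, 2024 does not fall between 1 April and 30 November, so daylight saving is not in effect and Ardell Standard Time is at UTC+07:00.
02:00 Ardell Standard Time − 7h = 19:00 UTC (rolling into the previous day, 7 March 2024).
1 November 2023 is a Wednesday, so the first Sunday is November 5 and the second is November 12.
1 March 2024 is a Friday, so the first Saturday is March 2 and the second is March 9.
At the standard offset (UTC+13:00), 19:00 UTC + 13h = 08:00 Casesk Canton standard time (rolling into the next day, 8 March 2024).
Daylight saving runs 12 November 2023 – 9 March 2024; the standard-time date in Casesk Canton, March 8, 2024, is inside that window, so Casesk Canton is at UTC+14:00.
19:00 UTC + 14h = 09:00 Casesk Canton (rolling into the next day, 8 March 2024).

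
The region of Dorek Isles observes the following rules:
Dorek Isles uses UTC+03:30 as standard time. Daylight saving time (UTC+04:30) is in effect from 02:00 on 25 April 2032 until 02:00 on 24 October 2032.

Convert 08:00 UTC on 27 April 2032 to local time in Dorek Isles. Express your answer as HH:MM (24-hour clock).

At the standard offset (UTC+03:30), 08:00 UTC + 3h30m = 11:30 Dorek Isles standard time.
The standard-time date in Dorek Isles, 27 April 2032, lies within the daylight-saving period (25 April – 24 October), so Dorek Isles is on daylight time, UTC+04:30.
08:00 UTC + 4h30m = 12:30 local.

12:30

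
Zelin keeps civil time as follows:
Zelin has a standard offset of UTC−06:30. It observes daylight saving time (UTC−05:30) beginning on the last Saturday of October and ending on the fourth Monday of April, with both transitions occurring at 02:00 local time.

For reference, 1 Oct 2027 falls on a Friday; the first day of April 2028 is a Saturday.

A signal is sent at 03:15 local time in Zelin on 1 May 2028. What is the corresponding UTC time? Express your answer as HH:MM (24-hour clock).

1 October 2027 is a Friday, so Saturdays fall on 2, 9, 16, 23, 30; the last is October 30.
1 April 2028 is a Saturday, so the first Monday is April 3 and the fourth is April 24.
1 May 2028 is outside the daylight-saving period (30 October 2027 – 24 April 2028), so Zelin is on standard time, UTC−06:30.
03:15 local + 6h30m = 09:45 UTC.

09:45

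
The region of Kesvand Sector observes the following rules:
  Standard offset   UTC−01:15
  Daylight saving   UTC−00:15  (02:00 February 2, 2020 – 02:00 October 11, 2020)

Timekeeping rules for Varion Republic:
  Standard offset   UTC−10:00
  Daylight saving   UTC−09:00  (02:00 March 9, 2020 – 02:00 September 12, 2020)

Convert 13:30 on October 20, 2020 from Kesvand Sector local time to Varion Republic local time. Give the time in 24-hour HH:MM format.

04:45

Daylight saving runs 2 February – 11 October; October 20, 2020 is outside that window, so Kesvand Sector is on standard time at UTC−01:15.
13:30 Kesvand Sector + 1h15m = 14:45 UTC.
At the standard offset (UTC−10:00), 14:45 UTC − 10h = 04:45 Varion Republic standard time.
Daylight saving runs 9 March – 12 September; the standard-time date in Varion Republic, October 20, 2020, is outside that window, so Varion Republic is on standard time at UTC−10:00.
14:45 UTC − 10h = 04:45 Varion Republic.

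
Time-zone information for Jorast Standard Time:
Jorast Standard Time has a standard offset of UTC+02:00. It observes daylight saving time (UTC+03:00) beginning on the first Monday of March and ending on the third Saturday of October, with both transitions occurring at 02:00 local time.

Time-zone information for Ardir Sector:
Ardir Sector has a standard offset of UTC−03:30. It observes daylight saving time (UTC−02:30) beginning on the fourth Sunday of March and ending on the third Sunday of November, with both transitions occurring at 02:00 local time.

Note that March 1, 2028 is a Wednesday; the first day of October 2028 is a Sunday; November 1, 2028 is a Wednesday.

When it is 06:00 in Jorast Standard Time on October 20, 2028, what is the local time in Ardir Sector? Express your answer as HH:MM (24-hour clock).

00:30

1 March 2028 is a Wednesday, so the first Monday is March 6.
1 October 2028 is a Sunday, so the first Saturday is October 7 and the third is October 21.
October 20, 2028 lies within the daylight-saving period (6 March – 21 October), so Jorast Standard Time is on daylight time, UTC+03:00.
06:00 Jorast Standard Time − 3h = 03:00 UTC.
1 March 2028 is a Wednesday, so the first Sunday is March 5 and the fourth is March 26.
1 November 2028 is a Wednesday, so the first Sunday is November 5 and the third is November 19.
At the standard offset (UTC−03:30), 03:00 UTC − 3h30m = 23:30 Ardir Sector standard time (rolling into the previous day, 19 October 2028).
Daylight saving runs 26 March – 19 November; the standard-time date in Ardir Sector, October 19, 2028, is inside that window, so Ardir Sector is at UTC−02:30.
03:00 UTC − 2h30m = 00:30 Ardir Sector.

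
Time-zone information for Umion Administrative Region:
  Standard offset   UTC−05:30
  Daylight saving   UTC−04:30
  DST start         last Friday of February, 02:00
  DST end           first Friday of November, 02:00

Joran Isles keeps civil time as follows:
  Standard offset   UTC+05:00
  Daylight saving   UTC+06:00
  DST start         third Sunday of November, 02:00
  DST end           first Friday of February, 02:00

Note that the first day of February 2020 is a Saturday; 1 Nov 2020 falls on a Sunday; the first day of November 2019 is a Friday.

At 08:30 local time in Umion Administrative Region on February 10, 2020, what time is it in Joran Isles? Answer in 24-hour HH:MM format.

19:00

1 February 2020 is a Saturday, so Fridays fall on 7, 14, 21, 28; the last is February 28.
1 November 2020 is a Sunday, so the first Friday is November 6.
Daylight saving runs 28 February – 6 November; February 10, 2020 is outside that window, so Umion Administrative Region is on standard time at UTC−05:30.
08:30 Umion Administrative Region + 5h30m = 14:00 UTC.
1 November 2019 is a Friday, so the first Sunday is November 3 and the third is November 17.
1 February 2020 is a Saturday, so the first Friday is February 7.
At the standard offset (UTC+05:00), 14:00 UTC + 5h = 19:00 Joran Isles standard time.
The standard-time date in Joran Isles, February 10, 2020, is outside the daylight-saving period (17 November 2019 – 7 February 2020), so Joran Isles is on standard time, UTC+05:00.
14:00 UTC + 5h = 19:00 Joran Isles.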